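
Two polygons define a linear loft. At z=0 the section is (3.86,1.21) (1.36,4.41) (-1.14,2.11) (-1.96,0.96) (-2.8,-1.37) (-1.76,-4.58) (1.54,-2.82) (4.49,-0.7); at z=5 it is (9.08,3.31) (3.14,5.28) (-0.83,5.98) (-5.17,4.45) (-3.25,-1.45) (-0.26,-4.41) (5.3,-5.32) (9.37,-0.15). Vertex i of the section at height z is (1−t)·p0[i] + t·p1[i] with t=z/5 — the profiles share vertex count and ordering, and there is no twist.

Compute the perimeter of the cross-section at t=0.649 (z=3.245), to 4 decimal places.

Cross-section at t=0.649: each vertex is (1-t)·p0[i] + t·p1[i].
  v1: (1-0.649)·(3.86,1.21) + 0.649·(9.08,3.31) = (7.2478,2.5729)
  v2: (1-0.649)·(1.36,4.41) + 0.649·(3.14,5.28) = (2.5152,4.9746)
  v3: (1-0.649)·(-1.14,2.11) + 0.649·(-0.83,5.98) = (-0.9388,4.6216)
  v4: (1-0.649)·(-1.96,0.96) + 0.649·(-5.17,4.45) = (-4.0433,3.2250)
  v5: (1-0.649)·(-2.8,-1.37) + 0.649·(-3.25,-1.45) = (-3.0921,-1.4219)
  v6: (1-0.649)·(-1.76,-4.58) + 0.649·(-0.26,-4.41) = (-0.7865,-4.4697)
  v7: (1-0.649)·(1.54,-2.82) + 0.649·(5.3,-5.32) = (3.9802,-4.4425)
  v8: (1-0.649)·(4.49,-0.7) + 0.649·(9.37,-0.15) = (7.6571,-0.3430)
Perimeter = Σ |v_{i+1} − v_i|:
  edge 1→2: √(-4.7326² + 2.4017²) = 5.3071 (running 5.3071)
  edge 2→3: √(-3.4540² + -0.3530²) = 3.4720 (running 8.7791)
  edge 3→4: √(-3.1045² + -1.3966²) = 3.4042 (running 12.1833)
  edge 4→5: √(0.9512² + -4.6469²) = 4.7433 (running 16.9266)
  edge 5→6: √(2.3056² + -3.0478²) = 3.8216 (running 20.7482)
  edge 6→7: √(4.7667² + 0.0272²) = 4.7668 (running 25.5150)
  edge 7→8: √(3.6769² + 4.0995²) = 5.5068 (running 31.0218)
  edge 8→1: √(-0.4093² + 2.9160²) = 2.9445 (running 33.9663)
Perimeter = 33.9663

Perimeter at t=0.649: 33.9663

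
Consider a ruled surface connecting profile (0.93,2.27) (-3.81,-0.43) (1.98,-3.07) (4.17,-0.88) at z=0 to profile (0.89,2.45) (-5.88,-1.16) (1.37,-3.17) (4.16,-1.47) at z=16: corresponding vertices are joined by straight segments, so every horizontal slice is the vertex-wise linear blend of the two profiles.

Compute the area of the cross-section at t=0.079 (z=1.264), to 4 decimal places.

Cross-section at t=0.079: each vertex is (1-t)·p0[i] + t·p1[i].
  v1: (1-0.079)·(0.93,2.27) + 0.079·(0.89,2.45) = (0.9268,2.2842)
  v2: (1-0.079)·(-3.81,-0.43) + 0.079·(-5.88,-1.16) = (-3.9735,-0.4877)
  v3: (1-0.079)·(1.98,-3.07) + 0.079·(1.37,-3.17) = (1.9318,-3.0779)
  v4: (1-0.079)·(4.17,-0.88) + 0.079·(4.16,-1.47) = (4.1692,-0.9266)
Shoelace sum Σ(x_i·y_{i+1} − x_{i+1}·y_i):
  i=1: 0.9268·-0.4877 − -3.9735·2.2842 = +8.6244 (running +8.6244)
  i=2: -3.9735·-3.0779 − 1.9318·-0.4877 = +13.1722 (running +21.7966)
  i=3: 1.9318·-0.9266 − 4.1692·-3.0779 = +11.0424 (running +32.8390)
  i=4: 4.1692·2.2842 − 0.9268·-0.9266 = +10.3822 (running +43.2212)
Area = |Σ|/2 = |43.2212|/2 = 21.6106

Area at t=0.079: 21.6106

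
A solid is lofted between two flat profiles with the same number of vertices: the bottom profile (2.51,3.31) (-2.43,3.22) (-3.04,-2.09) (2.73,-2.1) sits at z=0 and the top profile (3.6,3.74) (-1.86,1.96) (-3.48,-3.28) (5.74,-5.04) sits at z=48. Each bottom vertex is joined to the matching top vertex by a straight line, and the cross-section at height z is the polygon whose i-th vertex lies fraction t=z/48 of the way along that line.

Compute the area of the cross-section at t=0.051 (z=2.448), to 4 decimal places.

Area at t=0.051: 29.6980

Cross-section at t=0.051: each vertex is (1-t)·p0[i] + t·p1[i].
  v1: (1-0.051)·(2.51,3.31) + 0.051·(3.6,3.74) = (2.5656,3.3319)
  v2: (1-0.051)·(-2.43,3.22) + 0.051·(-1.86,1.96) = (-2.4009,3.1557)
  v3: (1-0.051)·(-3.04,-2.09) + 0.051·(-3.48,-3.28) = (-3.0624,-2.1507)
  v4: (1-0.051)·(2.73,-2.1) + 0.051·(5.74,-5.04) = (2.8835,-2.2499)
Shoelace sum Σ(x_i·y_{i+1} − x_{i+1}·y_i):
  i=1: 2.5656·3.1557 − -2.4009·3.3319 = +16.0961 (running +16.0961)
  i=2: -2.4009·-2.1507 − -3.0624·3.1557 = +14.8279 (running +30.9240)
  i=3: -3.0624·-2.2499 − 2.8835·-2.1507 = +13.0918 (running +44.0158)
  i=4: 2.8835·3.3319 − 2.5656·-2.2499 = +15.3801 (running +59.3959)
Area = |Σ|/2 = |59.3959|/2 = 29.6980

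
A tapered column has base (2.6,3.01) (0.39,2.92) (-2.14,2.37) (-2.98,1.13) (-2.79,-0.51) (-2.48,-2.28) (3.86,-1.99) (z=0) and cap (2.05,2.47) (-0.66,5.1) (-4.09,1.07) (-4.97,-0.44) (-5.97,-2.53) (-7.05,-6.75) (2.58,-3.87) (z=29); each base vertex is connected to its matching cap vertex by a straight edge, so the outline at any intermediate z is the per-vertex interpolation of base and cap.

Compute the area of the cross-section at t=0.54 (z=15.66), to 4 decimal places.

Area at t=0.54: 47.4210

Cross-section at t=0.54: each vertex is (1-t)·p0[i] + t·p1[i].
  v1: (1-0.54)·(2.6,3.01) + 0.54·(2.05,2.47) = (2.3030,2.7184)
  v2: (1-0.54)·(0.39,2.92) + 0.54·(-0.66,5.1) = (-0.1770,4.0972)
  v3: (1-0.54)·(-2.14,2.37) + 0.54·(-4.09,1.07) = (-3.1930,1.6680)
  v4: (1-0.54)·(-2.98,1.13) + 0.54·(-4.97,-0.44) = (-4.0546,0.2822)
  v5: (1-0.54)·(-2.79,-0.51) + 0.54·(-5.97,-2.53) = (-4.5072,-1.6008)
  v6: (1-0.54)·(-2.48,-2.28) + 0.54·(-7.05,-6.75) = (-4.9478,-4.6938)
  v7: (1-0.54)·(3.86,-1.99) + 0.54·(2.58,-3.87) = (3.1688,-3.0052)
Shoelace sum Σ(x_i·y_{i+1} − x_{i+1}·y_i):
  i=1: 2.3030·4.0972 − -0.1770·2.7184 = +9.9170 (running +9.9170)
  i=2: -0.1770·1.6680 − -3.1930·4.0972 = +12.7871 (running +22.7041)
  i=3: -3.1930·0.2822 − -4.0546·1.6680 = +5.8620 (running +28.5661)
  i=4: -4.0546·-1.6008 − -4.5072·0.2822 = +7.7625 (running +36.3287)
  i=5: -4.5072·-4.6938 − -4.9478·-1.6008 = +13.2355 (running +49.5641)
  i=6: -4.9478·-3.0052 − 3.1688·-4.6938 = +29.7428 (running +79.3070)
  i=7: 3.1688·2.7184 − 2.3030·-3.0052 = +15.5350 (running +94.8420)
Area = |Σ|/2 = |94.8420|/2 = 47.4210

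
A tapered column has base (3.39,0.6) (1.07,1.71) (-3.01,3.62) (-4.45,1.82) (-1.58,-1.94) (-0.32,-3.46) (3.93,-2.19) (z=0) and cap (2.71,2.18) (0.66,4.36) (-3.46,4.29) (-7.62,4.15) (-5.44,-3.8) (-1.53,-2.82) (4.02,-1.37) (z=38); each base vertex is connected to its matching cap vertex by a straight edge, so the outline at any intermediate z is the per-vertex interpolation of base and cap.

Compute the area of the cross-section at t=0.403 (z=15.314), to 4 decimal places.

Area at t=0.403: 45.1113

Cross-section at t=0.403: each vertex is (1-t)·p0[i] + t·p1[i].
  v1: (1-0.403)·(3.39,0.6) + 0.403·(2.71,2.18) = (3.1160,1.2367)
  v2: (1-0.403)·(1.07,1.71) + 0.403·(0.66,4.36) = (0.9048,2.7780)
  v3: (1-0.403)·(-3.01,3.62) + 0.403·(-3.46,4.29) = (-3.1913,3.8900)
  v4: (1-0.403)·(-4.45,1.82) + 0.403·(-7.62,4.15) = (-5.7275,2.7590)
  v5: (1-0.403)·(-1.58,-1.94) + 0.403·(-5.44,-3.8) = (-3.1356,-2.6896)
  v6: (1-0.403)·(-0.32,-3.46) + 0.403·(-1.53,-2.82) = (-0.8076,-3.2021)
  v7: (1-0.403)·(3.93,-2.19) + 0.403·(4.02,-1.37) = (3.9663,-1.8595)
Shoelace sum Σ(x_i·y_{i+1} − x_{i+1}·y_i):
  i=1: 3.1160·2.7780 − 0.9048·1.2367 = +7.5370 (running +7.5370)
  i=2: 0.9048·3.8900 − -3.1913·2.7780 = +12.3850 (running +19.9220)
  i=3: -3.1913·2.7590 − -5.7275·3.8900 = +13.4752 (running +33.3972)
  i=4: -5.7275·-2.6896 − -3.1356·2.7590 = +24.0556 (running +57.4528)
  i=5: -3.1356·-3.2021 − -0.8076·-2.6896 = +7.8682 (running +65.3210)
  i=6: -0.8076·-1.8595 − 3.9663·-3.2021 = +14.2021 (running +79.5231)
  i=7: 3.9663·1.2367 − 3.1160·-1.8595 = +10.6995 (running +90.2226)
Area = |Σ|/2 = |90.2226|/2 = 45.1113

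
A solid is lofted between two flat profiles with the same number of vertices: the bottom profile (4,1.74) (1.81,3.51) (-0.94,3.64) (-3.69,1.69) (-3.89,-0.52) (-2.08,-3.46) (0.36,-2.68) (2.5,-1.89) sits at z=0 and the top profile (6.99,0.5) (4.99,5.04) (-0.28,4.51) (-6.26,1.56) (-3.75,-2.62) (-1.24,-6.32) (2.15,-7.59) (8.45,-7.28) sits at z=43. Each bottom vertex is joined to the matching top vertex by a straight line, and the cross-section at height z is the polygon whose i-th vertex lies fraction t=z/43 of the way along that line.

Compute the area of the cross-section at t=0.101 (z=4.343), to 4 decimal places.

Area at t=0.101: 45.7817

Cross-section at t=0.101: each vertex is (1-t)·p0[i] + t·p1[i].
  v1: (1-0.101)·(4,1.74) + 0.101·(6.99,0.5) = (4.3020,1.6148)
  v2: (1-0.101)·(1.81,3.51) + 0.101·(4.99,5.04) = (2.1312,3.6645)
  v3: (1-0.101)·(-0.94,3.64) + 0.101·(-0.28,4.51) = (-0.8733,3.7279)
  v4: (1-0.101)·(-3.69,1.69) + 0.101·(-6.26,1.56) = (-3.9496,1.6769)
  v5: (1-0.101)·(-3.89,-0.52) + 0.101·(-3.75,-2.62) = (-3.8759,-0.7321)
  v6: (1-0.101)·(-2.08,-3.46) + 0.101·(-1.24,-6.32) = (-1.9952,-3.7489)
  v7: (1-0.101)·(0.36,-2.68) + 0.101·(2.15,-7.59) = (0.5408,-3.1759)
  v8: (1-0.101)·(2.5,-1.89) + 0.101·(8.45,-7.28) = (3.1010,-2.4344)
Shoelace sum Σ(x_i·y_{i+1} − x_{i+1}·y_i):
  i=1: 4.3020·3.6645 − 2.1312·1.6148 = +12.3234 (running +12.3234)
  i=2: 2.1312·3.7279 − -0.8733·3.6645 = +11.1451 (running +23.4686)
  i=3: -0.8733·1.6769 − -3.9496·3.7279 = +13.2590 (running +36.7276)
  i=4: -3.9496·-0.7321 − -3.8759·1.6769 = +9.3908 (running +46.1184)
  i=5: -3.8759·-3.7489 − -1.9952·-0.7321 = +13.0694 (running +59.1878)
  i=6: -1.9952·-3.1759 − 0.5408·-3.7489 = +8.3638 (running +67.5516)
  i=7: 0.5408·-2.4344 − 3.1010·-3.1759 = +8.5318 (running +76.0834)
  i=8: 3.1010·1.6148 − 4.3020·-2.4344 = +15.4800 (running +91.5634)
Area = |Σ|/2 = |91.5634|/2 = 45.7817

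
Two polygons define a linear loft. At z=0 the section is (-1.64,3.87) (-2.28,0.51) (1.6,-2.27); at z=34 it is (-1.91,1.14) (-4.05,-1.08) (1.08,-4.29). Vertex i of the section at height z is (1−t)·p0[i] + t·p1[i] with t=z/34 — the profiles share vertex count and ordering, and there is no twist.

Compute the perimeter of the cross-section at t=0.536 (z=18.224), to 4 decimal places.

Perimeter at t=0.536: 15.1045

Cross-section at t=0.536: each vertex is (1-t)·p0[i] + t·p1[i].
  v1: (1-0.536)·(-1.64,3.87) + 0.536·(-1.91,1.14) = (-1.7847,2.4067)
  v2: (1-0.536)·(-2.28,0.51) + 0.536·(-4.05,-1.08) = (-3.2287,-0.3422)
  v3: (1-0.536)·(1.6,-2.27) + 0.536·(1.08,-4.29) = (1.3213,-3.3527)
Perimeter = Σ |v_{i+1} − v_i|:
  edge 1→2: √(-1.4440² + -2.7490²) = 3.1051 (running 3.1051)
  edge 2→3: √(4.5500² + -3.0105²) = 5.4558 (running 8.5609)
  edge 3→1: √(-3.1060² + 5.7594²) = 6.5436 (running 15.1045)
Perimeter = 15.1045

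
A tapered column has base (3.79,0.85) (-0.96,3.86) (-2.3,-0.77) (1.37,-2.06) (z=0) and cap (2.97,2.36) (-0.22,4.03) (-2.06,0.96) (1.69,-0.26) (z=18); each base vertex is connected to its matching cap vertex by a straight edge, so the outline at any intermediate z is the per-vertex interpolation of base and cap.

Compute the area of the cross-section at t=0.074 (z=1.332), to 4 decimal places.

Area at t=0.074: 19.2751

Cross-section at t=0.074: each vertex is (1-t)·p0[i] + t·p1[i].
  v1: (1-0.074)·(3.79,0.85) + 0.074·(2.97,2.36) = (3.7293,0.9617)
  v2: (1-0.074)·(-0.96,3.86) + 0.074·(-0.22,4.03) = (-0.9052,3.8726)
  v3: (1-0.074)·(-2.3,-0.77) + 0.074·(-2.06,0.96) = (-2.2822,-0.6420)
  v4: (1-0.074)·(1.37,-2.06) + 0.074·(1.69,-0.26) = (1.3937,-1.9268)
Shoelace sum Σ(x_i·y_{i+1} − x_{i+1}·y_i):
  i=1: 3.7293·3.8726 − -0.9052·0.9617 = +15.3127 (running +15.3127)
  i=2: -0.9052·-0.6420 − -2.2822·3.8726 = +9.4193 (running +24.7320)
  i=3: -2.2822·-1.9268 − 1.3937·-0.6420 = +5.2921 (running +30.0241)
  i=4: 1.3937·0.9617 − 3.7293·-1.9268 = +8.5260 (running +38.5501)
Area = |Σ|/2 = |38.5501|/2 = 19.2751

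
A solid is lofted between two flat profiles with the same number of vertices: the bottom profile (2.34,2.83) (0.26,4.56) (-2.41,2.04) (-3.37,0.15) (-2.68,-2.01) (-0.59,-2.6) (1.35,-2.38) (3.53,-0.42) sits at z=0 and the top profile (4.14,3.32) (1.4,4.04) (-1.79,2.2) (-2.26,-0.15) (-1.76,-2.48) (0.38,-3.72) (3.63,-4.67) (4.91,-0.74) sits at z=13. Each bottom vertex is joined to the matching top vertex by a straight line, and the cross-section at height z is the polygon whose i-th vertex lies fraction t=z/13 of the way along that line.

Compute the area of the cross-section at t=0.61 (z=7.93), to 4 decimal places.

Cross-section at t=0.61: each vertex is (1-t)·p0[i] + t·p1[i].
  v1: (1-0.61)·(2.34,2.83) + 0.61·(4.14,3.32) = (3.4380,3.1289)
  v2: (1-0.61)·(0.26,4.56) + 0.61·(1.4,4.04) = (0.9554,4.2428)
  v3: (1-0.61)·(-2.41,2.04) + 0.61·(-1.79,2.2) = (-2.0318,2.1376)
  v4: (1-0.61)·(-3.37,0.15) + 0.61·(-2.26,-0.15) = (-2.6929,-0.0330)
  v5: (1-0.61)·(-2.68,-2.01) + 0.61·(-1.76,-2.48) = (-2.1188,-2.2967)
  v6: (1-0.61)·(-0.59,-2.6) + 0.61·(0.38,-3.72) = (0.0017,-3.2832)
  v7: (1-0.61)·(1.35,-2.38) + 0.61·(3.63,-4.67) = (2.7408,-3.7769)
  v8: (1-0.61)·(3.53,-0.42) + 0.61·(4.91,-0.74) = (4.3718,-0.6152)
Shoelace sum Σ(x_i·y_{i+1} − x_{i+1}·y_i):
  i=1: 3.4380·4.2428 − 0.9554·3.1289 = +11.5974 (running +11.5974)
  i=2: 0.9554·2.1376 − -2.0318·4.2428 = +10.6628 (running +22.2602)
  i=3: -2.0318·-0.0330 − -2.6929·2.1376 = +5.8234 (running +28.0836)
  i=4: -2.6929·-2.2967 − -2.1188·-0.0330 = +6.1149 (running +34.1984)
  i=5: -2.1188·-3.2832 − 0.0017·-2.2967 = +6.9603 (running +41.1588)
  i=6: 0.0017·-3.7769 − 2.7408·-3.2832 = +8.9922 (running +50.1510)
  i=7: 2.7408·-0.6152 − 4.3718·-3.7769 = +14.8257 (running +64.9767)
  i=8: 4.3718·3.1289 − 3.4380·-0.6152 = +15.7940 (running +80.7707)
Area = |Σ|/2 = |80.7707|/2 = 40.3853

Area at t=0.61: 40.3853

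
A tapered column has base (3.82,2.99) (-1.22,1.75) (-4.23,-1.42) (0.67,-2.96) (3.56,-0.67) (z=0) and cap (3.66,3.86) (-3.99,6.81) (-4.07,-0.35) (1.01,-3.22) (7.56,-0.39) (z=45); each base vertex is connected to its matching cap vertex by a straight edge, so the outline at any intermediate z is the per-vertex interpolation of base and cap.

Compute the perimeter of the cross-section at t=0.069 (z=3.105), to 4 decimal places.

Cross-section at t=0.069: each vertex is (1-t)·p0[i] + t·p1[i].
  v1: (1-0.069)·(3.82,2.99) + 0.069·(3.66,3.86) = (3.8090,3.0500)
  v2: (1-0.069)·(-1.22,1.75) + 0.069·(-3.99,6.81) = (-1.4111,2.0991)
  v3: (1-0.069)·(-4.23,-1.42) + 0.069·(-4.07,-0.35) = (-4.2190,-1.3462)
  v4: (1-0.069)·(0.67,-2.96) + 0.069·(1.01,-3.22) = (0.6935,-2.9779)
  v5: (1-0.069)·(3.56,-0.67) + 0.069·(7.56,-0.39) = (3.8360,-0.6507)
Perimeter = Σ |v_{i+1} − v_i|:
  edge 1→2: √(-5.2201² + -0.9509²) = 5.3060 (running 5.3060)
  edge 2→3: √(-2.8078² + -3.4453²) = 4.4446 (running 9.7505)
  edge 3→4: √(4.9124² + -1.6318²) = 5.1763 (running 14.9269)
  edge 4→5: √(3.1425² + 2.3273²) = 3.9105 (running 18.8373)
  edge 5→1: √(-0.0270² + 3.7007²) = 3.7008 (running 22.5382)
Perimeter = 22.5382

Perimeter at t=0.069: 22.5382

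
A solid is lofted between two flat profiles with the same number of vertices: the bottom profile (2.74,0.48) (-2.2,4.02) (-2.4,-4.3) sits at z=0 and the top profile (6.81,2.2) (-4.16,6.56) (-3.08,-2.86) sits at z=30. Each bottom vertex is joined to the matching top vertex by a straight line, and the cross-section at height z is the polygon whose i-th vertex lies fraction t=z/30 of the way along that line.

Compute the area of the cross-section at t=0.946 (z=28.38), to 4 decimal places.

Cross-section at t=0.946: each vertex is (1-t)·p0[i] + t·p1[i].
  v1: (1-0.946)·(2.74,0.48) + 0.946·(6.81,2.2) = (6.5902,2.1071)
  v2: (1-0.946)·(-2.2,4.02) + 0.946·(-4.16,6.56) = (-4.0542,6.4228)
  v3: (1-0.946)·(-2.4,-4.3) + 0.946·(-3.08,-2.86) = (-3.0433,-2.9378)
Shoelace sum Σ(x_i·y_{i+1} − x_{i+1}·y_i):
  i=1: 6.5902·6.4228 − -4.0542·2.1071 = +50.8705 (running +50.8705)
  i=2: -4.0542·-2.9378 − -3.0433·6.4228 = +31.4566 (running +82.3272)
  i=3: -3.0433·2.1071 − 6.5902·-2.9378 = +12.9479 (running +95.2751)
Area = |Σ|/2 = |95.2751|/2 = 47.6376

Area at t=0.946: 47.6376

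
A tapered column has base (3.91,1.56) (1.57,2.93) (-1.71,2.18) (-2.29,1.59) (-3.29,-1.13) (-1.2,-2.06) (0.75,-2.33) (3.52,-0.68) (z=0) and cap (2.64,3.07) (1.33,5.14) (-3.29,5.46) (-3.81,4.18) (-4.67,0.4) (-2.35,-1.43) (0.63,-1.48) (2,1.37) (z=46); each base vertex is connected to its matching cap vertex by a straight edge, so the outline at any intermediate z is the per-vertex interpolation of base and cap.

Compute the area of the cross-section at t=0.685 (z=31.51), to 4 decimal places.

Area at t=0.685: 34.3543

Cross-section at t=0.685: each vertex is (1-t)·p0[i] + t·p1[i].
  v1: (1-0.685)·(3.91,1.56) + 0.685·(2.64,3.07) = (3.0400,2.5943)
  v2: (1-0.685)·(1.57,2.93) + 0.685·(1.33,5.14) = (1.4056,4.4439)
  v3: (1-0.685)·(-1.71,2.18) + 0.685·(-3.29,5.46) = (-2.7923,4.4268)
  v4: (1-0.685)·(-2.29,1.59) + 0.685·(-3.81,4.18) = (-3.3312,3.3641)
  v5: (1-0.685)·(-3.29,-1.13) + 0.685·(-4.67,0.4) = (-4.2353,-0.0819)
  v6: (1-0.685)·(-1.2,-2.06) + 0.685·(-2.35,-1.43) = (-1.9878,-1.6284)
  v7: (1-0.685)·(0.75,-2.33) + 0.685·(0.63,-1.48) = (0.6678,-1.7477)
  v8: (1-0.685)·(3.52,-0.68) + 0.685·(2,1.37) = (2.4788,0.7243)
Shoelace sum Σ(x_i·y_{i+1} − x_{i+1}·y_i):
  i=1: 3.0400·4.4439 − 1.4056·2.5943 = +9.8629 (running +9.8629)
  i=2: 1.4056·4.4268 − -2.7923·4.4439 = +18.6309 (running +28.4938)
  i=3: -2.7923·3.3641 − -3.3312·4.4268 = +5.3528 (running +33.8466)
  i=4: -3.3312·-0.0819 − -4.2353·3.3641 = +14.5212 (running +48.3678)
  i=5: -4.2353·-1.6284 − -1.9878·-0.0819 = +6.7341 (running +55.1019)
  i=6: -1.9878·-1.7477 − 0.6678·-1.6284 = +4.5616 (running +59.6634)
  i=7: 0.6678·0.7243 − 2.4788·-1.7477 = +4.8160 (running +64.4794)
  i=8: 2.4788·2.5943 − 3.0400·0.7243 = +4.2291 (running +68.7085)
Area = |Σ|/2 = |68.7085|/2 = 34.3543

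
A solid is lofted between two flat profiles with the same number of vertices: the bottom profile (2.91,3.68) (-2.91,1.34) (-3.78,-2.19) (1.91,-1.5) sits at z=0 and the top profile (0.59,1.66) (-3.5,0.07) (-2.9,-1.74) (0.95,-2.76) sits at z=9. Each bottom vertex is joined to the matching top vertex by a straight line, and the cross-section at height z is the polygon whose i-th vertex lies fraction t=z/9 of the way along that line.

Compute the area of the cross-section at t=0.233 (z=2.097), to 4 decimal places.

Cross-section at t=0.233: each vertex is (1-t)·p0[i] + t·p1[i].
  v1: (1-0.233)·(2.91,3.68) + 0.233·(0.59,1.66) = (2.3694,3.2093)
  v2: (1-0.233)·(-2.91,1.34) + 0.233·(-3.5,0.07) = (-3.0475,1.0441)
  v3: (1-0.233)·(-3.78,-2.19) + 0.233·(-2.9,-1.74) = (-3.5750,-2.0852)
  v4: (1-0.233)·(1.91,-1.5) + 0.233·(0.95,-2.76) = (1.6863,-1.7936)
Shoelace sum Σ(x_i·y_{i+1} − x_{i+1}·y_i):
  i=1: 2.3694·1.0441 − -3.0475·3.2093 = +12.2543 (running +12.2543)
  i=2: -3.0475·-2.0852 − -3.5750·1.0441 = +10.0870 (running +22.3413)
  i=3: -3.5750·-1.7936 − 1.6863·-2.0852 = +9.9282 (running +32.2695)
  i=4: 1.6863·3.2093 − 2.3694·-1.7936 = +9.6618 (running +41.9312)
Area = |Σ|/2 = |41.9312|/2 = 20.9656

Area at t=0.233: 20.9656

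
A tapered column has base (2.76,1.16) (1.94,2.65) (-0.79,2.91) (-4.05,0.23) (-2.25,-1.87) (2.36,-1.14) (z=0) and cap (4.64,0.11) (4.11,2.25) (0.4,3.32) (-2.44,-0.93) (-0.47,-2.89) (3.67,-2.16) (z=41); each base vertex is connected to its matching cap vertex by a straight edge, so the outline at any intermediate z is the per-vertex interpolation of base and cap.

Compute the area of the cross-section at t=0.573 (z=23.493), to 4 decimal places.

Area at t=0.573: 26.4597

Cross-section at t=0.573: each vertex is (1-t)·p0[i] + t·p1[i].
  v1: (1-0.573)·(2.76,1.16) + 0.573·(4.64,0.11) = (3.8372,0.5584)
  v2: (1-0.573)·(1.94,2.65) + 0.573·(4.11,2.25) = (3.1834,2.4208)
  v3: (1-0.573)·(-0.79,2.91) + 0.573·(0.4,3.32) = (-0.1081,3.1449)
  v4: (1-0.573)·(-4.05,0.23) + 0.573·(-2.44,-0.93) = (-3.1275,-0.4347)
  v5: (1-0.573)·(-2.25,-1.87) + 0.573·(-0.47,-2.89) = (-1.2301,-2.4545)
  v6: (1-0.573)·(2.36,-1.14) + 0.573·(3.67,-2.16) = (3.1106,-1.7245)
Shoelace sum Σ(x_i·y_{i+1} − x_{i+1}·y_i):
  i=1: 3.8372·2.4208 − 3.1834·0.5584 = +7.5117 (running +7.5117)
  i=2: 3.1834·3.1449 − -0.1081·2.4208 = +10.2734 (running +17.7851)
  i=3: -0.1081·-0.4347 − -3.1275·3.1449 = +9.8827 (running +27.6678)
  i=4: -3.1275·-2.4545 − -1.2301·-0.4347 = +7.1416 (running +34.8093)
  i=5: -1.2301·-1.7245 − 3.1106·-2.4545 = +9.7561 (running +44.5654)
  i=6: 3.1106·0.5584 − 3.8372·-1.7245 = +8.3540 (running +52.9194)
Area = |Σ|/2 = |52.9194|/2 = 26.4597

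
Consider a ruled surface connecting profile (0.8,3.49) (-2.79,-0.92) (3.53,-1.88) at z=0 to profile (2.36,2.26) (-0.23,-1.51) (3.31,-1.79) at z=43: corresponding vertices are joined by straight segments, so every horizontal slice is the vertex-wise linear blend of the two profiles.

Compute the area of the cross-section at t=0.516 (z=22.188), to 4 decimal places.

Cross-section at t=0.516: each vertex is (1-t)·p0[i] + t·p1[i].
  v1: (1-0.516)·(0.8,3.49) + 0.516·(2.36,2.26) = (1.6050,2.8553)
  v2: (1-0.516)·(-2.79,-0.92) + 0.516·(-0.23,-1.51) = (-1.4690,-1.2244)
  v3: (1-0.516)·(3.53,-1.88) + 0.516·(3.31,-1.79) = (3.4165,-1.8336)
Shoelace sum Σ(x_i·y_{i+1} − x_{i+1}·y_i):
  i=1: 1.6050·-1.2244 − -1.4690·2.8553 = +2.2294 (running +2.2294)
  i=2: -1.4690·-1.8336 − 3.4165·-1.2244 = +6.8768 (running +9.1062)
  i=3: 3.4165·2.8553 − 1.6050·-1.8336 = +12.6979 (running +21.8042)
Area = |Σ|/2 = |21.8042|/2 = 10.9021

Area at t=0.516: 10.9021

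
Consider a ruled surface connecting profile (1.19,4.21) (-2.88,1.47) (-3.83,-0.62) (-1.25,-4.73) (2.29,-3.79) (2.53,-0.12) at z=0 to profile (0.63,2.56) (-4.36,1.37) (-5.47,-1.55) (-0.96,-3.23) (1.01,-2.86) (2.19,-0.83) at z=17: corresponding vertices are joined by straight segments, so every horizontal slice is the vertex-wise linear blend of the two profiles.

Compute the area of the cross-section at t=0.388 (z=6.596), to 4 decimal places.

Cross-section at t=0.388: each vertex is (1-t)·p0[i] + t·p1[i].
  v1: (1-0.388)·(1.19,4.21) + 0.388·(0.63,2.56) = (0.9727,3.5698)
  v2: (1-0.388)·(-2.88,1.47) + 0.388·(-4.36,1.37) = (-3.4542,1.4312)
  v3: (1-0.388)·(-3.83,-0.62) + 0.388·(-5.47,-1.55) = (-4.4663,-0.9808)
  v4: (1-0.388)·(-1.25,-4.73) + 0.388·(-0.96,-3.23) = (-1.1375,-4.1480)
  v5: (1-0.388)·(2.29,-3.79) + 0.388·(1.01,-2.86) = (1.7934,-3.4292)
  v6: (1-0.388)·(2.53,-0.12) + 0.388·(2.19,-0.83) = (2.3981,-0.3955)
Shoelace sum Σ(x_i·y_{i+1} − x_{i+1}·y_i):
  i=1: 0.9727·1.4312 − -3.4542·3.5698 = +13.7231 (running +13.7231)
  i=2: -3.4542·-0.9808 − -4.4663·1.4312 = +9.7803 (running +23.5034)
  i=3: -4.4663·-4.1480 − -1.1375·-0.9808 = +17.4106 (running +40.9140)
  i=4: -1.1375·-3.4292 − 1.7934·-4.1480 = +11.3395 (running +52.2534)
  i=5: 1.7934·-0.3955 − 2.3981·-3.4292 = +7.5142 (running +59.7676)
  i=6: 2.3981·3.5698 − 0.9727·-0.3955 = +8.9454 (running +68.7129)
Area = |Σ|/2 = |68.7129|/2 = 34.3565

Area at t=0.388: 34.3565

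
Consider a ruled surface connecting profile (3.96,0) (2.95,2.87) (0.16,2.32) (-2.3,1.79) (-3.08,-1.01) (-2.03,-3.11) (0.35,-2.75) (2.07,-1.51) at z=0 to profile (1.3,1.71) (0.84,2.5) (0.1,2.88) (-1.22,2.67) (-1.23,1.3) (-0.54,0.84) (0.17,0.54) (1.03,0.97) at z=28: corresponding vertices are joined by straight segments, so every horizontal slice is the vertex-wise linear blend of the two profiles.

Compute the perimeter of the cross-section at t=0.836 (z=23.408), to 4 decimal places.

Cross-section at t=0.836: each vertex is (1-t)·p0[i] + t·p1[i].
  v1: (1-0.836)·(3.96,0) + 0.836·(1.3,1.71) = (1.7362,1.4296)
  v2: (1-0.836)·(2.95,2.87) + 0.836·(0.84,2.5) = (1.1860,2.5607)
  v3: (1-0.836)·(0.16,2.32) + 0.836·(0.1,2.88) = (0.1098,2.7882)
  v4: (1-0.836)·(-2.3,1.79) + 0.836·(-1.22,2.67) = (-1.3971,2.5257)
  v5: (1-0.836)·(-3.08,-1.01) + 0.836·(-1.23,1.3) = (-1.5334,0.9212)
  v6: (1-0.836)·(-2.03,-3.11) + 0.836·(-0.54,0.84) = (-0.7844,0.1922)
  v7: (1-0.836)·(0.35,-2.75) + 0.836·(0.17,0.54) = (0.1995,0.0004)
  v8: (1-0.836)·(2.07,-1.51) + 0.836·(1.03,0.97) = (1.2006,0.5633)
Perimeter = Σ |v_{i+1} − v_i|:
  edge 1→2: √(-0.5502² + 1.1311²) = 1.2578 (running 1.2578)
  edge 2→3: √(-1.0762² + 0.2275²) = 1.1000 (running 2.3578)
  edge 3→4: √(-1.5070² + -0.2625²) = 1.5296 (running 3.8875)
  edge 4→5: √(-0.1363² + -1.6045²) = 1.6103 (running 5.4978)
  edge 5→6: √(0.7490² + -0.7290²) = 1.0452 (running 6.5430)
  edge 6→7: √(0.9839² + -0.1918²) = 1.0024 (running 7.5454)
  edge 7→8: √(1.0010² + 0.5628²) = 1.1484 (running 8.6938)
  edge 8→1: √(0.5357² + 0.8663²) = 1.0185 (running 9.7123)
Perimeter = 9.7123

Perimeter at t=0.836: 9.7123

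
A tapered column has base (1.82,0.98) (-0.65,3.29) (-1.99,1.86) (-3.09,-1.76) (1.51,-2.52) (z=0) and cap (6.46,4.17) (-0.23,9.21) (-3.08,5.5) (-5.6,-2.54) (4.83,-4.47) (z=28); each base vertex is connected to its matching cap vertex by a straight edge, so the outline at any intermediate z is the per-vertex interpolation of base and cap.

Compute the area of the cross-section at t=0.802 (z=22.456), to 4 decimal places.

Area at t=0.802: 83.2917

Cross-section at t=0.802: each vertex is (1-t)·p0[i] + t·p1[i].
  v1: (1-0.802)·(1.82,0.98) + 0.802·(6.46,4.17) = (5.5413,3.5384)
  v2: (1-0.802)·(-0.65,3.29) + 0.802·(-0.23,9.21) = (-0.3132,8.0378)
  v3: (1-0.802)·(-1.99,1.86) + 0.802·(-3.08,5.5) = (-2.8642,4.7793)
  v4: (1-0.802)·(-3.09,-1.76) + 0.802·(-5.6,-2.54) = (-5.1030,-2.3856)
  v5: (1-0.802)·(1.51,-2.52) + 0.802·(4.83,-4.47) = (4.1726,-4.0839)
Shoelace sum Σ(x_i·y_{i+1} − x_{i+1}·y_i):
  i=1: 5.5413·8.0378 − -0.3132·3.5384 = +45.6480 (running +45.6480)
  i=2: -0.3132·4.7793 − -2.8642·8.0378 = +21.5251 (running +67.1731)
  i=3: -2.8642·-2.3856 − -5.1030·4.7793 = +31.2214 (running +98.3946)
  i=4: -5.1030·-4.0839 − 4.1726·-2.3856 = +30.7943 (running +129.1889)
  i=5: 4.1726·3.5384 − 5.5413·-4.0839 = +37.3944 (running +166.5833)
Area = |Σ|/2 = |166.5833|/2 = 83.2917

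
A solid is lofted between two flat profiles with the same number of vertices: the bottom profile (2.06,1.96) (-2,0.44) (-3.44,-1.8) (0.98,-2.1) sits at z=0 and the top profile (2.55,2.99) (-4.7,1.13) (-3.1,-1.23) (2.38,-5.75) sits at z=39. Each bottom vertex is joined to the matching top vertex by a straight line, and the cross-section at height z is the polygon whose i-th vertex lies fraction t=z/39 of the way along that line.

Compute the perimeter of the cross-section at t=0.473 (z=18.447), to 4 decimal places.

Cross-section at t=0.473: each vertex is (1-t)·p0[i] + t·p1[i].
  v1: (1-0.473)·(2.06,1.96) + 0.473·(2.55,2.99) = (2.2918,2.4472)
  v2: (1-0.473)·(-2,0.44) + 0.473·(-4.7,1.13) = (-3.2771,0.7664)
  v3: (1-0.473)·(-3.44,-1.8) + 0.473·(-3.1,-1.23) = (-3.2792,-1.5304)
  v4: (1-0.473)·(0.98,-2.1) + 0.473·(2.38,-5.75) = (1.6422,-3.8264)
Perimeter = Σ |v_{i+1} − v_i|:
  edge 1→2: √(-5.5689² + -1.6808²) = 5.8170 (running 5.8170)
  edge 2→3: √(-0.0021² + -2.2968²) = 2.2968 (running 8.1138)
  edge 3→4: √(4.9214² + -2.2961²) = 5.4306 (running 13.5444)
  edge 4→1: √(0.6496² + 6.2736²) = 6.3072 (running 19.8516)
Perimeter = 19.8516

Perimeter at t=0.473: 19.8516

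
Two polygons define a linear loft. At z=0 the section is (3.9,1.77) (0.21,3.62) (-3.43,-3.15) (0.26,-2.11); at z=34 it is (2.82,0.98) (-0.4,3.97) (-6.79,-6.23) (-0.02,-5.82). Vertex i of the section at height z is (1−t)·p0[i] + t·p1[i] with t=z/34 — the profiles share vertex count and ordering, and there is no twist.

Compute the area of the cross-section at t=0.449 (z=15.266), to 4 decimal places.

Area at t=0.449: 32.1370

Cross-section at t=0.449: each vertex is (1-t)·p0[i] + t·p1[i].
  v1: (1-0.449)·(3.9,1.77) + 0.449·(2.82,0.98) = (3.4151,1.4153)
  v2: (1-0.449)·(0.21,3.62) + 0.449·(-0.4,3.97) = (-0.0639,3.7771)
  v3: (1-0.449)·(-3.43,-3.15) + 0.449·(-6.79,-6.23) = (-4.9386,-4.5329)
  v4: (1-0.449)·(0.26,-2.11) + 0.449·(-0.02,-5.82) = (0.1343,-3.7758)
Shoelace sum Σ(x_i·y_{i+1} − x_{i+1}·y_i):
  i=1: 3.4151·3.7771 − -0.0639·1.4153 = +12.9897 (running +12.9897)
  i=2: -0.0639·-4.5329 − -4.9386·3.7771 = +18.9436 (running +31.9333)
  i=3: -4.9386·-3.7758 − 0.1343·-4.5329 = +19.2559 (running +51.1892)
  i=4: 0.1343·1.4153 − 3.4151·-3.7758 = +13.0847 (running +64.2739)
Area = |Σ|/2 = |64.2739|/2 = 32.1370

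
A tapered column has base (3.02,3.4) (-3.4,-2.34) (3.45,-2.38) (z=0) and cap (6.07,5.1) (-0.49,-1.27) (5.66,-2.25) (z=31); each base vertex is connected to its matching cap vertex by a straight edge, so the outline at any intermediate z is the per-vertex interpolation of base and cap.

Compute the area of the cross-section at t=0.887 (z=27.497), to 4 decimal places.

Area at t=0.887: 22.4770

Cross-section at t=0.887: each vertex is (1-t)·p0[i] + t·p1[i].
  v1: (1-0.887)·(3.02,3.4) + 0.887·(6.07,5.1) = (5.7254,4.9079)
  v2: (1-0.887)·(-3.4,-2.34) + 0.887·(-0.49,-1.27) = (-0.8188,-1.3909)
  v3: (1-0.887)·(3.45,-2.38) + 0.887·(5.66,-2.25) = (5.4103,-2.2647)
Shoelace sum Σ(x_i·y_{i+1} − x_{i+1}·y_i):
  i=1: 5.7254·-1.3909 − -0.8188·4.9079 = -3.9447 (running -3.9447)
  i=2: -0.8188·-2.2647 − 5.4103·-1.3909 = +9.3796 (running +5.4349)
  i=3: 5.4103·4.9079 − 5.7254·-2.2647 = +39.5192 (running +44.9541)
Area = |Σ|/2 = |44.9541|/2 = 22.4770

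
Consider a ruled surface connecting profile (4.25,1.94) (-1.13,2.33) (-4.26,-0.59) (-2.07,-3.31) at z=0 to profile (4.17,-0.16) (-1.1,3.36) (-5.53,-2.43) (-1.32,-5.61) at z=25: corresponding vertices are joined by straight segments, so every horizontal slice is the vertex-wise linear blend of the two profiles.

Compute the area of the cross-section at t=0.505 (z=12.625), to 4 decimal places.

Cross-section at t=0.505: each vertex is (1-t)·p0[i] + t·p1[i].
  v1: (1-0.505)·(4.25,1.94) + 0.505·(4.17,-0.16) = (4.2096,0.8795)
  v2: (1-0.505)·(-1.13,2.33) + 0.505·(-1.1,3.36) = (-1.1149,2.8502)
  v3: (1-0.505)·(-4.26,-0.59) + 0.505·(-5.53,-2.43) = (-4.9013,-1.5192)
  v4: (1-0.505)·(-2.07,-3.31) + 0.505·(-1.32,-5.61) = (-1.6912,-4.4715)
Shoelace sum Σ(x_i·y_{i+1} − x_{i+1}·y_i):
  i=1: 4.2096·2.8502 − -1.1149·0.8795 = +12.9785 (running +12.9785)
  i=2: -1.1149·-1.5192 − -4.9013·2.8502 = +15.6633 (running +28.6418)
  i=3: -4.9013·-4.4715 − -1.6912·-1.5192 = +19.3470 (running +47.9888)
  i=4: -1.6912·0.8795 − 4.2096·-4.4715 = +17.3358 (running +65.3246)
Area = |Σ|/2 = |65.3246|/2 = 32.6623

Area at t=0.505: 32.6623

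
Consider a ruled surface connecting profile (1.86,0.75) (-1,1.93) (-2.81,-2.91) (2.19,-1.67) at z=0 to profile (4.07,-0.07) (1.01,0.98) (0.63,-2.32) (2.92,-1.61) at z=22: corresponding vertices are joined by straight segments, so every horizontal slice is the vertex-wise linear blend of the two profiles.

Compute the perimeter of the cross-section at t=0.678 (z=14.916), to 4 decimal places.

Cross-section at t=0.678: each vertex is (1-t)·p0[i] + t·p1[i].
  v1: (1-0.678)·(1.86,0.75) + 0.678·(4.07,-0.07) = (3.3584,0.1940)
  v2: (1-0.678)·(-1,1.93) + 0.678·(1.01,0.98) = (0.3628,1.2859)
  v3: (1-0.678)·(-2.81,-2.91) + 0.678·(0.63,-2.32) = (-0.4777,-2.5100)
  v4: (1-0.678)·(2.19,-1.67) + 0.678·(2.92,-1.61) = (2.6849,-1.6293)
Perimeter = Σ |v_{i+1} − v_i|:
  edge 1→2: √(-2.9956² + 1.0919²) = 3.1884 (running 3.1884)
  edge 2→3: √(-0.8405² + -3.7959²) = 3.8878 (running 7.0762)
  edge 3→4: √(3.1626² + 0.8807²) = 3.2829 (running 10.3591)
  edge 4→1: √(0.6734² + 1.8234²) = 1.9437 (running 12.3029)
Perimeter = 12.3029

Perimeter at t=0.678: 12.3029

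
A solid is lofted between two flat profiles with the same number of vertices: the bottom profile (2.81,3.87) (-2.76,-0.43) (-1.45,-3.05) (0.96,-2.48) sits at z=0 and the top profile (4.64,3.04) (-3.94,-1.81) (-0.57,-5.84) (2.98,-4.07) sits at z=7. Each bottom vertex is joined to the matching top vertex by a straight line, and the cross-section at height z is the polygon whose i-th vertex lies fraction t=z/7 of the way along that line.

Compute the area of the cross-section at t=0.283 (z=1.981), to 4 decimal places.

Area at t=0.283: 22.0641

Cross-section at t=0.283: each vertex is (1-t)·p0[i] + t·p1[i].
  v1: (1-0.283)·(2.81,3.87) + 0.283·(4.64,3.04) = (3.3279,3.6351)
  v2: (1-0.283)·(-2.76,-0.43) + 0.283·(-3.94,-1.81) = (-3.0939,-0.8205)
  v3: (1-0.283)·(-1.45,-3.05) + 0.283·(-0.57,-5.84) = (-1.2010,-3.8396)
  v4: (1-0.283)·(0.96,-2.48) + 0.283·(2.98,-4.07) = (1.5317,-2.9300)
Shoelace sum Σ(x_i·y_{i+1} − x_{i+1}·y_i):
  i=1: 3.3279·-0.8205 − -3.0939·3.6351 = +8.5161 (running +8.5161)
  i=2: -3.0939·-3.8396 − -1.2010·-0.8205 = +10.8940 (running +19.4101)
  i=3: -1.2010·-2.9300 − 1.5317·-3.8396 = +9.3997 (running +28.8098)
  i=4: 1.5317·3.6351 − 3.3279·-2.9300 = +15.3184 (running +44.1282)
Area = |Σ|/2 = |44.1282|/2 = 22.0641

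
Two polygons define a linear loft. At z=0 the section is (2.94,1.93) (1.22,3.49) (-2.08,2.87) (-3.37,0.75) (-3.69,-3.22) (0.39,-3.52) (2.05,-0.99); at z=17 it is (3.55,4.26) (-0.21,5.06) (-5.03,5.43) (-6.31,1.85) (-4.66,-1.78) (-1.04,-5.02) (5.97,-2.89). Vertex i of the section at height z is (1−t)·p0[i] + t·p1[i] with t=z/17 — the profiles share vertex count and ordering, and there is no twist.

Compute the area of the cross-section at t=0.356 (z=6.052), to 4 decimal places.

Area at t=0.356: 50.4237

Cross-section at t=0.356: each vertex is (1-t)·p0[i] + t·p1[i].
  v1: (1-0.356)·(2.94,1.93) + 0.356·(3.55,4.26) = (3.1572,2.7595)
  v2: (1-0.356)·(1.22,3.49) + 0.356·(-0.21,5.06) = (0.7109,4.0489)
  v3: (1-0.356)·(-2.08,2.87) + 0.356·(-5.03,5.43) = (-3.1302,3.7814)
  v4: (1-0.356)·(-3.37,0.75) + 0.356·(-6.31,1.85) = (-4.4166,1.1416)
  v5: (1-0.356)·(-3.69,-3.22) + 0.356·(-4.66,-1.78) = (-4.0353,-2.7074)
  v6: (1-0.356)·(0.39,-3.52) + 0.356·(-1.04,-5.02) = (-0.1191,-4.0540)
  v7: (1-0.356)·(2.05,-0.99) + 0.356·(5.97,-2.89) = (3.4455,-1.6664)
Shoelace sum Σ(x_i·y_{i+1} − x_{i+1}·y_i):
  i=1: 3.1572·4.0489 − 0.7109·2.7595 = +10.8213 (running +10.8213)
  i=2: 0.7109·3.7814 − -3.1302·4.0489 = +15.3622 (running +26.1835)
  i=3: -3.1302·1.1416 − -4.4166·3.7814 = +13.1275 (running +39.3110)
  i=4: -4.4166·-2.7074 − -4.0353·1.1416 = +16.5642 (running +55.8751)
  i=5: -4.0353·-4.0540 − -0.1191·-2.7074 = +16.0368 (running +71.9119)
  i=6: -0.1191·-1.6664 − 3.4455·-4.0540 = +14.1666 (running +86.0785)
  i=7: 3.4455·2.7595 − 3.1572·-1.6664 = +14.7689 (running +100.8474)
Area = |Σ|/2 = |100.8474|/2 = 50.4237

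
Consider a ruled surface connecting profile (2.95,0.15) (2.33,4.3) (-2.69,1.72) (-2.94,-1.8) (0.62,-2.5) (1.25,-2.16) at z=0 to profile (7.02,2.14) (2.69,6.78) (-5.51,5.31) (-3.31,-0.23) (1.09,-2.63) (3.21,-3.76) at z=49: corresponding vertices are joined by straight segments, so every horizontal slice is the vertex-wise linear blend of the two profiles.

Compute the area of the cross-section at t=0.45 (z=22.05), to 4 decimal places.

Area at t=0.45: 47.8265

Cross-section at t=0.45: each vertex is (1-t)·p0[i] + t·p1[i].
  v1: (1-0.45)·(2.95,0.15) + 0.45·(7.02,2.14) = (4.7815,1.0455)
  v2: (1-0.45)·(2.33,4.3) + 0.45·(2.69,6.78) = (2.4920,5.4160)
  v3: (1-0.45)·(-2.69,1.72) + 0.45·(-5.51,5.31) = (-3.9590,3.3355)
  v4: (1-0.45)·(-2.94,-1.8) + 0.45·(-3.31,-0.23) = (-3.1065,-1.0935)
  v5: (1-0.45)·(0.62,-2.5) + 0.45·(1.09,-2.63) = (0.8315,-2.5585)
  v6: (1-0.45)·(1.25,-2.16) + 0.45·(3.21,-3.76) = (2.1320,-2.8800)
Shoelace sum Σ(x_i·y_{i+1} − x_{i+1}·y_i):
  i=1: 4.7815·5.4160 − 2.4920·1.0455 = +23.2912 (running +23.2912)
  i=2: 2.4920·3.3355 − -3.9590·5.4160 = +29.7540 (running +53.0452)
  i=3: -3.9590·-1.0935 − -3.1065·3.3355 = +14.6909 (running +67.7361)
  i=4: -3.1065·-2.5585 − 0.8315·-1.0935 = +8.8572 (running +76.5934)
  i=5: 0.8315·-2.8800 − 2.1320·-2.5585 = +3.0600 (running +79.6534)
  i=6: 2.1320·1.0455 − 4.7815·-2.8800 = +15.9997 (running +95.6531)
Area = |Σ|/2 = |95.6531|/2 = 47.8265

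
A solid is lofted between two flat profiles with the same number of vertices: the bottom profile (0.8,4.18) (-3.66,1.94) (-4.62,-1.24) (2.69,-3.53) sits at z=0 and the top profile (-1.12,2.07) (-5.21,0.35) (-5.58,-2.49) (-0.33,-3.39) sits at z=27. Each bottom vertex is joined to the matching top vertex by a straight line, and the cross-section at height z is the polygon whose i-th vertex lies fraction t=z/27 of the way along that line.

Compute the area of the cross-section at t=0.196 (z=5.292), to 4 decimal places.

Area at t=0.196: 29.3389

Cross-section at t=0.196: each vertex is (1-t)·p0[i] + t·p1[i].
  v1: (1-0.196)·(0.8,4.18) + 0.196·(-1.12,2.07) = (0.4237,3.7664)
  v2: (1-0.196)·(-3.66,1.94) + 0.196·(-5.21,0.35) = (-3.9638,1.6284)
  v3: (1-0.196)·(-4.62,-1.24) + 0.196·(-5.58,-2.49) = (-4.8082,-1.4850)
  v4: (1-0.196)·(2.69,-3.53) + 0.196·(-0.33,-3.39) = (2.0981,-3.5026)
Shoelace sum Σ(x_i·y_{i+1} − x_{i+1}·y_i):
  i=1: 0.4237·1.6284 − -3.9638·3.7664 = +15.6193 (running +15.6193)
  i=2: -3.9638·-1.4850 − -4.8082·1.6284 = +13.7157 (running +29.3350)
  i=3: -4.8082·-3.5026 − 2.0981·-1.4850 = +19.9565 (running +49.2915)
  i=4: 2.0981·3.7664 − 0.4237·-3.5026 = +9.3863 (running +58.6778)
Area = |Σ|/2 = |58.6778|/2 = 29.3389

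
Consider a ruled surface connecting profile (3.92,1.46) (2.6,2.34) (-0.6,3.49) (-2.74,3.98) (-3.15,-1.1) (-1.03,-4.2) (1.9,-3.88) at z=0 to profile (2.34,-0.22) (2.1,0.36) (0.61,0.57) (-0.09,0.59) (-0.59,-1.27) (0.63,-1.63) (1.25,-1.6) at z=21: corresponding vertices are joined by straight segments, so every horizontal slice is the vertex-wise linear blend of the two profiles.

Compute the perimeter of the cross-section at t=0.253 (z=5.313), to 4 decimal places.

Perimeter at t=0.253: 20.4461

Cross-section at t=0.253: each vertex is (1-t)·p0[i] + t·p1[i].
  v1: (1-0.253)·(3.92,1.46) + 0.253·(2.34,-0.22) = (3.5203,1.0350)
  v2: (1-0.253)·(2.6,2.34) + 0.253·(2.1,0.36) = (2.4735,1.8391)
  v3: (1-0.253)·(-0.6,3.49) + 0.253·(0.61,0.57) = (-0.2939,2.7512)
  v4: (1-0.253)·(-2.74,3.98) + 0.253·(-0.09,0.59) = (-2.0696,3.1223)
  v5: (1-0.253)·(-3.15,-1.1) + 0.253·(-0.59,-1.27) = (-2.5023,-1.1430)
  v6: (1-0.253)·(-1.03,-4.2) + 0.253·(0.63,-1.63) = (-0.6100,-3.5498)
  v7: (1-0.253)·(1.9,-3.88) + 0.253·(1.25,-1.6) = (1.7355,-3.3032)
Perimeter = Σ |v_{i+1} − v_i|:
  edge 1→2: √(-1.0468² + 0.8041²) = 1.3200 (running 1.3200)
  edge 2→3: √(-2.7674² + 0.9122²) = 2.9138 (running 4.2338)
  edge 3→4: √(-1.7757² + 0.3711²) = 1.8140 (running 6.0478)
  edge 4→5: √(-0.4328² + -4.2653²) = 4.2872 (running 10.3351)
  edge 5→6: √(1.8923² + -2.4068²) = 3.0616 (running 13.3967)
  edge 6→7: √(2.3456² + 0.2466²) = 2.3585 (running 15.7552)
  edge 7→1: √(1.7847² + 4.3381²) = 4.6909 (running 20.4461)
Perimeter = 20.4461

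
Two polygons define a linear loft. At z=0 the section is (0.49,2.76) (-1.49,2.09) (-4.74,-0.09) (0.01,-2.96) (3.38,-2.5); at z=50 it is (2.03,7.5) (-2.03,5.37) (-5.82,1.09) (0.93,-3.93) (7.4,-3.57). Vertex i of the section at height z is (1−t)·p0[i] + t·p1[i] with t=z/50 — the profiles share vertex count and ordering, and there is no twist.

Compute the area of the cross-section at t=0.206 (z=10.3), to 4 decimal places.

Cross-section at t=0.206: each vertex is (1-t)·p0[i] + t·p1[i].
  v1: (1-0.206)·(0.49,2.76) + 0.206·(2.03,7.5) = (0.8072,3.7364)
  v2: (1-0.206)·(-1.49,2.09) + 0.206·(-2.03,5.37) = (-1.6012,2.7657)
  v3: (1-0.206)·(-4.74,-0.09) + 0.206·(-5.82,1.09) = (-4.9625,0.1531)
  v4: (1-0.206)·(0.01,-2.96) + 0.206·(0.93,-3.93) = (0.1995,-3.1598)
  v5: (1-0.206)·(3.38,-2.5) + 0.206·(7.4,-3.57) = (4.2081,-2.7204)
Shoelace sum Σ(x_i·y_{i+1} − x_{i+1}·y_i):
  i=1: 0.8072·2.7657 − -1.6012·3.7364 = +8.2155 (running +8.2155)
  i=2: -1.6012·0.1531 − -4.9625·2.7657 = +13.4795 (running +21.6950)
  i=3: -4.9625·-3.1598 − 0.1995·0.1531 = +15.6500 (running +37.3450)
  i=4: 0.1995·-2.7204 − 4.2081·-3.1598 = +12.7541 (running +50.0991)
  i=5: 4.2081·3.7364 − 0.8072·-2.7204 = +17.9194 (running +68.0186)
Area = |Σ|/2 = |68.0186|/2 = 34.0093

Area at t=0.206: 34.0093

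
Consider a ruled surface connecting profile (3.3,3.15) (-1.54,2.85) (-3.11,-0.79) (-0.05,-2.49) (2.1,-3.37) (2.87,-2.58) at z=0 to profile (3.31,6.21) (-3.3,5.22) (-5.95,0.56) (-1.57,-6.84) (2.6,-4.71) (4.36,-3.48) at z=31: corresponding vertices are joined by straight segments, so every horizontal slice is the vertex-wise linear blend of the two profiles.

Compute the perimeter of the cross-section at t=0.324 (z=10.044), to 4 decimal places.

Cross-section at t=0.324: each vertex is (1-t)·p0[i] + t·p1[i].
  v1: (1-0.324)·(3.3,3.15) + 0.324·(3.31,6.21) = (3.3032,4.1414)
  v2: (1-0.324)·(-1.54,2.85) + 0.324·(-3.3,5.22) = (-2.1102,3.6179)
  v3: (1-0.324)·(-3.11,-0.79) + 0.324·(-5.95,0.56) = (-4.0302,-0.3526)
  v4: (1-0.324)·(-0.05,-2.49) + 0.324·(-1.57,-6.84) = (-0.5425,-3.8994)
  v5: (1-0.324)·(2.1,-3.37) + 0.324·(2.6,-4.71) = (2.2620,-3.8042)
  v6: (1-0.324)·(2.87,-2.58) + 0.324·(4.36,-3.48) = (3.3528,-2.8716)
Perimeter = Σ |v_{i+1} − v_i|:
  edge 1→2: √(-5.4135² + -0.5236²) = 5.4387 (running 5.4387)
  edge 2→3: √(-1.9199² + -3.9705²) = 4.4103 (running 9.8490)
  edge 3→4: √(3.4877² + -3.5468²) = 4.9743 (running 14.8233)
  edge 4→5: √(2.8045² + 0.0952²) = 2.8061 (running 17.6294)
  edge 5→6: √(1.0908² + 0.9326²) = 1.4351 (running 19.0645)
  edge 6→1: √(-0.0495² + 7.0130²) = 7.0132 (running 26.0777)
Perimeter = 26.0777

Perimeter at t=0.324: 26.0777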